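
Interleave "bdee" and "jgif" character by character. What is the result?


Interleaving "bdee" and "jgif":
  Position 0: 'b' from first, 'j' from second => "bj"
  Position 1: 'd' from first, 'g' from second => "dg"
  Position 2: 'e' from first, 'i' from second => "ei"
  Position 3: 'e' from first, 'f' from second => "ef"
Result: bjdgeief

bjdgeief


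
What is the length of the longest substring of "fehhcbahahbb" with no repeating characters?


Input: "fehhcbahahbb"
Sliding window (track last position of each char):
  Position 0 ('f'): window [0,0] length 1 -- new best
  Position 1 ('e'): window [0,1] length 2 -- new best
  Position 2 ('h'): window [0,2] length 3 -- new best
  Position 3 ('h'): repeat (last at 2), move window start to 3
  Position 3 ('h'): window [3,3] length 1
  Position 4 ('c'): window [3,4] length 2
  Position 5 ('b'): window [3,5] length 3
  Position 6 ('a'): window [3,6] length 4 -- new best
  Position 7 ('h'): repeat (last at 3), move window start to 4
  Position 7 ('h'): window [4,7] length 4
  Position 8 ('a'): repeat (last at 6), move window start to 7
  Position 8 ('a'): window [7,8] length 2
  Position 9 ('h'): repeat (last at 7), move window start to 8
  Position 9 ('h'): window [8,9] length 2
  Position 10 ('b'): window [8,10] length 3
  Position 11 ('b'): repeat (last at 10), move window start to 11
  Position 11 ('b'): window [11,11] length 1
Longest substring with no repeats: "hcba" with length 4

4


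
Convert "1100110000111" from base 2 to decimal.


Input: "1100110000111" in base 2
Positional expansion:
  Digit '1' (value 1) x 2^12 = 4096
  Digit '1' (value 1) x 2^11 = 2048
  Digit '0' (value 0) x 2^10 = 0
  Digit '0' (value 0) x 2^9 = 0
  Digit '1' (value 1) x 2^8 = 256
  Digit '1' (value 1) x 2^7 = 128
  Digit '0' (value 0) x 2^6 = 0
  Digit '0' (value 0) x 2^5 = 0
  Digit '0' (value 0) x 2^4 = 0
  Digit '0' (value 0) x 2^3 = 0
  Digit '1' (value 1) x 2^2 = 4
  Digit '1' (value 1) x 2^1 = 2
  Digit '1' (value 1) x 2^0 = 1
Sum = 6535

6535


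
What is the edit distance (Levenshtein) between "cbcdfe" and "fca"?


Computing edit distance: "cbcdfe" -> "fca"
DP table:
           f    c    a
      0    1    2    3
  c   1    1    1    2
  b   2    2    2    2
  c   3    3    2    3
  d   4    4    3    3
  f   5    4    4    4
  e   6    5    5    5
Edit distance = dp[6][3] = 5

5


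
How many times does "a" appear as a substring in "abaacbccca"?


Searching for "a" in "abaacbccca"
Scanning each position:
  Position 0: "a" => MATCH
  Position 1: "b" => no
  Position 2: "a" => MATCH
  Position 3: "a" => MATCH
  Position 4: "c" => no
  Position 5: "b" => no
  Position 6: "c" => no
  Position 7: "c" => no
  Position 8: "c" => no
  Position 9: "a" => MATCH
Total occurrences: 4

4


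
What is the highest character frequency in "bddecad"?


Input: bddecad
Character counts:
  'a': 1
  'b': 1
  'c': 1
  'd': 3
  'e': 1
Maximum frequency: 3

3


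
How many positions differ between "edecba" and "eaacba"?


Comparing "edecba" and "eaacba" position by position:
  Position 0: 'e' vs 'e' => same
  Position 1: 'd' vs 'a' => DIFFER
  Position 2: 'e' vs 'a' => DIFFER
  Position 3: 'c' vs 'c' => same
  Position 4: 'b' vs 'b' => same
  Position 5: 'a' vs 'a' => same
Positions that differ: 2

2


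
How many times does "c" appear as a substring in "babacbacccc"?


Searching for "c" in "babacbacccc"
Scanning each position:
  Position 0: "b" => no
  Position 1: "a" => no
  Position 2: "b" => no
  Position 3: "a" => no
  Position 4: "c" => MATCH
  Position 5: "b" => no
  Position 6: "a" => no
  Position 7: "c" => MATCH
  Position 8: "c" => MATCH
  Position 9: "c" => MATCH
  Position 10: "c" => MATCH
Total occurrences: 5

5


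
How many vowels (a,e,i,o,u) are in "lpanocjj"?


Input: lpanocjj
Checking each character:
  'l' at position 0: consonant
  'p' at position 1: consonant
  'a' at position 2: vowel (running total: 1)
  'n' at position 3: consonant
  'o' at position 4: vowel (running total: 2)
  'c' at position 5: consonant
  'j' at position 6: consonant
  'j' at position 7: consonant
Total vowels: 2

2


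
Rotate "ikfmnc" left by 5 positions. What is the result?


Input: "ikfmnc", rotate left by 5
First 5 characters: "ikfmn"
Remaining characters: "c"
Concatenate remaining + first: "c" + "ikfmn" = "cikfmn"

cikfmn


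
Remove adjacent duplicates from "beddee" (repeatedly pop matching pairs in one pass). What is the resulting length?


Input: beddee
Stack-based adjacent duplicate removal:
  Read 'b': push. Stack: b
  Read 'e': push. Stack: be
  Read 'd': push. Stack: bed
  Read 'd': matches stack top 'd' => pop. Stack: be
  Read 'e': matches stack top 'e' => pop. Stack: b
  Read 'e': push. Stack: be
Final stack: "be" (length 2)

2


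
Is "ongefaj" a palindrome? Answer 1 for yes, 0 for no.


Input: ongefaj
Reversed: jafegno
  Compare pos 0 ('o') with pos 6 ('j'): MISMATCH
  Compare pos 1 ('n') with pos 5 ('a'): MISMATCH
  Compare pos 2 ('g') with pos 4 ('f'): MISMATCH
Result: not a palindrome

0


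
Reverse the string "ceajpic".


Input: ceajpic
Reading characters right to left:
  Position 6: 'c'
  Position 5: 'i'
  Position 4: 'p'
  Position 3: 'j'
  Position 2: 'a'
  Position 1: 'e'
  Position 0: 'c'
Reversed: cipjaec

cipjaec


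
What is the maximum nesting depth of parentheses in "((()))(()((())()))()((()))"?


Input: "((()))(()((())()))()((()))"
Tracking depth:
  Position 0 '(': depth becomes 1
  Position 1 '(': depth becomes 2
  Position 2 '(': depth becomes 3
  Position 3 ')': depth becomes 2
  Position 4 ')': depth becomes 1
  Position 5 ')': depth becomes 0
  Position 6 '(': depth becomes 1
  Position 7 '(': depth becomes 2
  Position 8 ')': depth becomes 1
  Position 9 '(': depth becomes 2
  Position 10 '(': depth becomes 3
  Position 11 '(': depth becomes 4
  Position 12 ')': depth becomes 3
  Position 13 ')': depth becomes 2
  Position 14 '(': depth becomes 3
  Position 15 ')': depth becomes 2
  Position 16 ')': depth becomes 1
  Position 17 ')': depth becomes 0
  Position 18 '(': depth becomes 1
  Position 19 ')': depth becomes 0
  Position 20 '(': depth becomes 1
  Position 21 '(': depth becomes 2
  Position 22 '(': depth becomes 3
  Position 23 ')': depth becomes 2
  Position 24 ')': depth becomes 1
  Position 25 ')': depth becomes 0
Maximum depth reached: 4

4


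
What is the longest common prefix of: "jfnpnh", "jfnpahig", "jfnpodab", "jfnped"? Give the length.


Words: jfnpnh, jfnpahig, jfnpodab, jfnped
  Position 0: all 'j' => match
  Position 1: all 'f' => match
  Position 2: all 'n' => match
  Position 3: all 'p' => match
  Position 4: ('n', 'a', 'o', 'e') => mismatch, stop
LCP = "jfnp" (length 4)

4


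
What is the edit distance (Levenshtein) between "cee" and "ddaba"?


Computing edit distance: "cee" -> "ddaba"
DP table:
           d    d    a    b    a
      0    1    2    3    4    5
  c   1    1    2    3    4    5
  e   2    2    2    3    4    5
  e   3    3    3    3    4    5
Edit distance = dp[3][5] = 5

5


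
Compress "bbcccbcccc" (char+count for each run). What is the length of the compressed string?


Input: bbcccbcccc
Runs:
  'b' x 2 => "b2"
  'c' x 3 => "c3"
  'b' x 1 => "b1"
  'c' x 4 => "c4"
Compressed: "b2c3b1c4"
Compressed length: 8

8


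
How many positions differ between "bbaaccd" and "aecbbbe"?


Comparing "bbaaccd" and "aecbbbe" position by position:
  Position 0: 'b' vs 'a' => DIFFER
  Position 1: 'b' vs 'e' => DIFFER
  Position 2: 'a' vs 'c' => DIFFER
  Position 3: 'a' vs 'b' => DIFFER
  Position 4: 'c' vs 'b' => DIFFER
  Position 5: 'c' vs 'b' => DIFFER
  Position 6: 'd' vs 'e' => DIFFER
Positions that differ: 7

7


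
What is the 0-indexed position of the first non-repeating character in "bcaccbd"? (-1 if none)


Input: bcaccbd
Character frequencies:
  'a': 1
  'b': 2
  'c': 3
  'd': 1
Scanning left to right for freq == 1:
  Position 0 ('b'): freq=2, skip
  Position 1 ('c'): freq=3, skip
  Position 2 ('a'): unique! => answer = 2

2


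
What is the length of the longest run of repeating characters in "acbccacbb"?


Input: "acbccacbb"
Scanning for longest run:
  Position 1 ('c'): new char, reset run to 1
  Position 2 ('b'): new char, reset run to 1
  Position 3 ('c'): new char, reset run to 1
  Position 4 ('c'): continues run of 'c', length=2
  Position 5 ('a'): new char, reset run to 1
  Position 6 ('c'): new char, reset run to 1
  Position 7 ('b'): new char, reset run to 1
  Position 8 ('b'): continues run of 'b', length=2
Longest run: 'c' with length 2

2


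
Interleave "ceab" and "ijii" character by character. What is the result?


Interleaving "ceab" and "ijii":
  Position 0: 'c' from first, 'i' from second => "ci"
  Position 1: 'e' from first, 'j' from second => "ej"
  Position 2: 'a' from first, 'i' from second => "ai"
  Position 3: 'b' from first, 'i' from second => "bi"
Result: ciejaibi

ciejaibi


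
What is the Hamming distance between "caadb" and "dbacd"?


Comparing "caadb" and "dbacd" position by position:
  Position 0: 'c' vs 'd' => differ
  Position 1: 'a' vs 'b' => differ
  Position 2: 'a' vs 'a' => same
  Position 3: 'd' vs 'c' => differ
  Position 4: 'b' vs 'd' => differ
Total differences (Hamming distance): 4

4


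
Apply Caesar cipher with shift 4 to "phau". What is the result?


Caesar cipher: shift "phau" by 4
  'p' (pos 15) + 4 = pos 19 = 't'
  'h' (pos 7) + 4 = pos 11 = 'l'
  'a' (pos 0) + 4 = pos 4 = 'e'
  'u' (pos 20) + 4 = pos 24 = 'y'
Result: tley

tley


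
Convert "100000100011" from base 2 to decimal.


Input: "100000100011" in base 2
Positional expansion:
  Digit '1' (value 1) x 2^11 = 2048
  Digit '0' (value 0) x 2^10 = 0
  Digit '0' (value 0) x 2^9 = 0
  Digit '0' (value 0) x 2^8 = 0
  Digit '0' (value 0) x 2^7 = 0
  Digit '0' (value 0) x 2^6 = 0
  Digit '1' (value 1) x 2^5 = 32
  Digit '0' (value 0) x 2^4 = 0
  Digit '0' (value 0) x 2^3 = 0
  Digit '0' (value 0) x 2^2 = 0
  Digit '1' (value 1) x 2^1 = 2
  Digit '1' (value 1) x 2^0 = 1
Sum = 2083

2083


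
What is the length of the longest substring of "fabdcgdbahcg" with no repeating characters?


Input: "fabdcgdbahcg"
Sliding window (track last position of each char):
  Position 0 ('f'): window [0,0] length 1 -- new best
  Position 1 ('a'): window [0,1] length 2 -- new best
  Position 2 ('b'): window [0,2] length 3 -- new best
  Position 3 ('d'): window [0,3] length 4 -- new best
  Position 4 ('c'): window [0,4] length 5 -- new best
  Position 5 ('g'): window [0,5] length 6 -- new best
  Position 6 ('d'): repeat (last at 3), move window start to 4
  Position 6 ('d'): window [4,6] length 3
  Position 7 ('b'): window [4,7] length 4
  Position 8 ('a'): window [4,8] length 5
  Position 9 ('h'): window [4,9] length 6
  Position 10 ('c'): repeat (last at 4), move window start to 5
  Position 10 ('c'): window [5,10] length 6
  Position 11 ('g'): repeat (last at 5), move window start to 6
  Position 11 ('g'): window [6,11] length 6
Longest substring with no repeats: "fabdcg" with length 6

6


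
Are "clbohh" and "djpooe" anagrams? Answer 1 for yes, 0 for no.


Strings: "clbohh", "djpooe"
Sorted first:  bchhlo
Sorted second: dejoop
Differ at position 0: 'b' vs 'd' => not anagrams

0


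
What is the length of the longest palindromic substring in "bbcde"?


Input: "bbcde"
Checking substrings for palindromes:
  [0:2] "bb" (len 2) => palindrome
Longest palindromic substring: "bb" with length 2

2


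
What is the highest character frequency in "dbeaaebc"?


Input: dbeaaebc
Character counts:
  'a': 2
  'b': 2
  'c': 1
  'd': 1
  'e': 2
Maximum frequency: 2

2


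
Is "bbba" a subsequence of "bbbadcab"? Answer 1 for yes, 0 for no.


Check if "bbba" is a subsequence of "bbbadcab"
Greedy scan:
  Position 0 ('b'): matches sub[0] = 'b'
  Position 1 ('b'): matches sub[1] = 'b'
  Position 2 ('b'): matches sub[2] = 'b'
  Position 3 ('a'): matches sub[3] = 'a'
  Position 4 ('d'): no match needed
  Position 5 ('c'): no match needed
  Position 6 ('a'): no match needed
  Position 7 ('b'): no match needed
All 4 characters matched => is a subsequence

1


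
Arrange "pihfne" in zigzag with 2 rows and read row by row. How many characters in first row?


Zigzag "pihfne" into 2 rows:
Placing characters:
  'p' => row 0
  'i' => row 1
  'h' => row 0
  'f' => row 1
  'n' => row 0
  'e' => row 1
Rows:
  Row 0: "phn"
  Row 1: "ife"
First row length: 3

3


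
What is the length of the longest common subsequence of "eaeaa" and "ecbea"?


LCS of "eaeaa" and "ecbea"
DP table:
           e    c    b    e    a
      0    0    0    0    0    0
  e   0    1    1    1    1    1
  a   0    1    1    1    1    2
  e   0    1    1    1    2    2
  a   0    1    1    1    2    3
  a   0    1    1    1    2    3
LCS length = dp[5][5] = 3

3


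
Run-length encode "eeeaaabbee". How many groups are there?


Input: eeeaaabbee
Scanning for consecutive runs:
  Group 1: 'e' x 3 (positions 0-2)
  Group 2: 'a' x 3 (positions 3-5)
  Group 3: 'b' x 2 (positions 6-7)
  Group 4: 'e' x 2 (positions 8-9)
Total groups: 4

4


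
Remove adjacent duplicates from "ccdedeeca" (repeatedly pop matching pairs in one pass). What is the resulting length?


Input: ccdedeeca
Stack-based adjacent duplicate removal:
  Read 'c': push. Stack: c
  Read 'c': matches stack top 'c' => pop. Stack: (empty)
  Read 'd': push. Stack: d
  Read 'e': push. Stack: de
  Read 'd': push. Stack: ded
  Read 'e': push. Stack: dede
  Read 'e': matches stack top 'e' => pop. Stack: ded
  Read 'c': push. Stack: dedc
  Read 'a': push. Stack: dedca
Final stack: "dedca" (length 5)

5


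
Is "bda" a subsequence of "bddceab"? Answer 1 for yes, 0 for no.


Check if "bda" is a subsequence of "bddceab"
Greedy scan:
  Position 0 ('b'): matches sub[0] = 'b'
  Position 1 ('d'): matches sub[1] = 'd'
  Position 2 ('d'): no match needed
  Position 3 ('c'): no match needed
  Position 4 ('e'): no match needed
  Position 5 ('a'): matches sub[2] = 'a'
  Position 6 ('b'): no match needed
All 3 characters matched => is a subsequence

1


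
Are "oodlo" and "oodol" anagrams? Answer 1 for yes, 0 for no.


Strings: "oodlo", "oodol"
Sorted first:  dlooo
Sorted second: dlooo
Sorted forms match => anagrams

1


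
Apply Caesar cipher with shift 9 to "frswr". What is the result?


Caesar cipher: shift "frswr" by 9
  'f' (pos 5) + 9 = pos 14 = 'o'
  'r' (pos 17) + 9 = pos 0 = 'a'
  's' (pos 18) + 9 = pos 1 = 'b'
  'w' (pos 22) + 9 = pos 5 = 'f'
  'r' (pos 17) + 9 = pos 0 = 'a'
Result: oabfa

oabfa


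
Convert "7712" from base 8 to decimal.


Input: "7712" in base 8
Positional expansion:
  Digit '7' (value 7) x 8^3 = 3584
  Digit '7' (value 7) x 8^2 = 448
  Digit '1' (value 1) x 8^1 = 8
  Digit '2' (value 2) x 8^0 = 2
Sum = 4042

4042


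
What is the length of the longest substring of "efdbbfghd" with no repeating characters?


Input: "efdbbfghd"
Sliding window (track last position of each char):
  Position 0 ('e'): window [0,0] length 1 -- new best
  Position 1 ('f'): window [0,1] length 2 -- new best
  Position 2 ('d'): window [0,2] length 3 -- new best
  Position 3 ('b'): window [0,3] length 4 -- new best
  Position 4 ('b'): repeat (last at 3), move window start to 4
  Position 4 ('b'): window [4,4] length 1
  Position 5 ('f'): window [4,5] length 2
  Position 6 ('g'): window [4,6] length 3
  Position 7 ('h'): window [4,7] length 4
  Position 8 ('d'): window [4,8] length 5 -- new best
Longest substring with no repeats: "bfghd" with length 5

5


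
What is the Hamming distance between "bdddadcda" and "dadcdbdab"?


Comparing "bdddadcda" and "dadcdbdab" position by position:
  Position 0: 'b' vs 'd' => differ
  Position 1: 'd' vs 'a' => differ
  Position 2: 'd' vs 'd' => same
  Position 3: 'd' vs 'c' => differ
  Position 4: 'a' vs 'd' => differ
  Position 5: 'd' vs 'b' => differ
  Position 6: 'c' vs 'd' => differ
  Position 7: 'd' vs 'a' => differ
  Position 8: 'a' vs 'b' => differ
Total differences (Hamming distance): 8

8


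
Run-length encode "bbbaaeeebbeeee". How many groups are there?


Input: bbbaaeeebbeeee
Scanning for consecutive runs:
  Group 1: 'b' x 3 (positions 0-2)
  Group 2: 'a' x 2 (positions 3-4)
  Group 3: 'e' x 3 (positions 5-7)
  Group 4: 'b' x 2 (positions 8-9)
  Group 5: 'e' x 4 (positions 10-13)
Total groups: 5

5


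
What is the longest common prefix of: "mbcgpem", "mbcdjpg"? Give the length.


Words: mbcgpem, mbcdjpg
  Position 0: all 'm' => match
  Position 1: all 'b' => match
  Position 2: all 'c' => match
  Position 3: ('g', 'd') => mismatch, stop
LCP = "mbc" (length 3)

3


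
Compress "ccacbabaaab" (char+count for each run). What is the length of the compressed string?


Input: ccacbabaaab
Runs:
  'c' x 2 => "c2"
  'a' x 1 => "a1"
  'c' x 1 => "c1"
  'b' x 1 => "b1"
  'a' x 1 => "a1"
  'b' x 1 => "b1"
  'a' x 3 => "a3"
  'b' x 1 => "b1"
Compressed: "c2a1c1b1a1b1a3b1"
Compressed length: 16

16


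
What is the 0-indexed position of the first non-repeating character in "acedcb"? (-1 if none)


Input: acedcb
Character frequencies:
  'a': 1
  'b': 1
  'c': 2
  'd': 1
  'e': 1
Scanning left to right for freq == 1:
  Position 0 ('a'): unique! => answer = 0

0


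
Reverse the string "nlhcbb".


Input: nlhcbb
Reading characters right to left:
  Position 5: 'b'
  Position 4: 'b'
  Position 3: 'c'
  Position 2: 'h'
  Position 1: 'l'
  Position 0: 'n'
Reversed: bbchln

bbchln


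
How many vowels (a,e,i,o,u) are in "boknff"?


Input: boknff
Checking each character:
  'b' at position 0: consonant
  'o' at position 1: vowel (running total: 1)
  'k' at position 2: consonant
  'n' at position 3: consonant
  'f' at position 4: consonant
  'f' at position 5: consonant
Total vowels: 1

1


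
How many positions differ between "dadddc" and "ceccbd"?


Comparing "dadddc" and "ceccbd" position by position:
  Position 0: 'd' vs 'c' => DIFFER
  Position 1: 'a' vs 'e' => DIFFER
  Position 2: 'd' vs 'c' => DIFFER
  Position 3: 'd' vs 'c' => DIFFER
  Position 4: 'd' vs 'b' => DIFFER
  Position 5: 'c' vs 'd' => DIFFER
Positions that differ: 6

6


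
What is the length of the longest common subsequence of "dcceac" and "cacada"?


LCS of "dcceac" and "cacada"
DP table:
           c    a    c    a    d    a
      0    0    0    0    0    0    0
  d   0    0    0    0    0    1    1
  c   0    1    1    1    1    1    1
  c   0    1    1    2    2    2    2
  e   0    1    1    2    2    2    2
  a   0    1    2    2    3    3    3
  c   0    1    2    3    3    3    3
LCS length = dp[6][6] = 3

3


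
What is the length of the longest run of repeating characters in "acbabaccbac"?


Input: "acbabaccbac"
Scanning for longest run:
  Position 1 ('c'): new char, reset run to 1
  Position 2 ('b'): new char, reset run to 1
  Position 3 ('a'): new char, reset run to 1
  Position 4 ('b'): new char, reset run to 1
  Position 5 ('a'): new char, reset run to 1
  Position 6 ('c'): new char, reset run to 1
  Position 7 ('c'): continues run of 'c', length=2
  Position 8 ('b'): new char, reset run to 1
  Position 9 ('a'): new char, reset run to 1
  Position 10 ('c'): new char, reset run to 1
Longest run: 'c' with length 2

2


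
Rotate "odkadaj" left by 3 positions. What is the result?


Input: "odkadaj", rotate left by 3
First 3 characters: "odk"
Remaining characters: "adaj"
Concatenate remaining + first: "adaj" + "odk" = "adajodk"

adajodk


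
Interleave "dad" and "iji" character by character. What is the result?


Interleaving "dad" and "iji":
  Position 0: 'd' from first, 'i' from second => "di"
  Position 1: 'a' from first, 'j' from second => "aj"
  Position 2: 'd' from first, 'i' from second => "di"
Result: diajdi

diajdi


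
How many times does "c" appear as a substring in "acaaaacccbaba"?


Searching for "c" in "acaaaacccbaba"
Scanning each position:
  Position 0: "a" => no
  Position 1: "c" => MATCH
  Position 2: "a" => no
  Position 3: "a" => no
  Position 4: "a" => no
  Position 5: "a" => no
  Position 6: "c" => MATCH
  Position 7: "c" => MATCH
  Position 8: "c" => MATCH
  Position 9: "b" => no
  Position 10: "a" => no
  Position 11: "b" => no
  Position 12: "a" => no
Total occurrences: 4

4


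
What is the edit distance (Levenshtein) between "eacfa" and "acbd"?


Computing edit distance: "eacfa" -> "acbd"
DP table:
           a    c    b    d
      0    1    2    3    4
  e   1    1    2    3    4
  a   2    1    2    3    4
  c   3    2    1    2    3
  f   4    3    2    2    3
  a   5    4    3    3    3
Edit distance = dp[5][4] = 3

3


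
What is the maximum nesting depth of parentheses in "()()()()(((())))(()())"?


Input: "()()()()(((())))(()())"
Tracking depth:
  Position 0 '(': depth becomes 1
  Position 1 ')': depth becomes 0
  Position 2 '(': depth becomes 1
  Position 3 ')': depth becomes 0
  Position 4 '(': depth becomes 1
  Position 5 ')': depth becomes 0
  Position 6 '(': depth becomes 1
  Position 7 ')': depth becomes 0
  Position 8 '(': depth becomes 1
  Position 9 '(': depth becomes 2
  Position 10 '(': depth becomes 3
  Position 11 '(': depth becomes 4
  Position 12 ')': depth becomes 3
  Position 13 ')': depth becomes 2
  Position 14 ')': depth becomes 1
  Position 15 ')': depth becomes 0
  Position 16 '(': depth becomes 1
  Position 17 '(': depth becomes 2
  Position 18 ')': depth becomes 1
  Position 19 '(': depth becomes 2
  Position 20 ')': depth becomes 1
  Position 21 ')': depth becomes 0
Maximum depth reached: 4

4


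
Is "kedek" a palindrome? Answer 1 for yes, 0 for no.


Input: kedek
Reversed: kedek
  Compare pos 0 ('k') with pos 4 ('k'): match
  Compare pos 1 ('e') with pos 3 ('e'): match
Result: palindrome

1


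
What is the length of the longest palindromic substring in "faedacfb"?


Input: "faedacfb"
Checking substrings for palindromes:
  No multi-char palindromic substrings found
Longest palindromic substring: "f" with length 1

1


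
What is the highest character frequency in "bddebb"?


Input: bddebb
Character counts:
  'b': 3
  'd': 2
  'e': 1
Maximum frequency: 3

3


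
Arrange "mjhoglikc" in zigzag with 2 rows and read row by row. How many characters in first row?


Zigzag "mjhoglikc" into 2 rows:
Placing characters:
  'm' => row 0
  'j' => row 1
  'h' => row 0
  'o' => row 1
  'g' => row 0
  'l' => row 1
  'i' => row 0
  'k' => row 1
  'c' => row 0
Rows:
  Row 0: "mhgic"
  Row 1: "jolk"
First row length: 5

5


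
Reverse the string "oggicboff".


Input: oggicboff
Reading characters right to left:
  Position 8: 'f'
  Position 7: 'f'
  Position 6: 'o'
  Position 5: 'b'
  Position 4: 'c'
  Position 3: 'i'
  Position 2: 'g'
  Position 1: 'g'
  Position 0: 'o'
Reversed: ffobciggo

ffobciggo


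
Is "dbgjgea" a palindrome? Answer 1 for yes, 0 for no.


Input: dbgjgea
Reversed: aegjgbd
  Compare pos 0 ('d') with pos 6 ('a'): MISMATCH
  Compare pos 1 ('b') with pos 5 ('e'): MISMATCH
  Compare pos 2 ('g') with pos 4 ('g'): match
Result: not a palindrome

0


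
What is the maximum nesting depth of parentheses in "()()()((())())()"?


Input: "()()()((())())()"
Tracking depth:
  Position 0 '(': depth becomes 1
  Position 1 ')': depth becomes 0
  Position 2 '(': depth becomes 1
  Position 3 ')': depth becomes 0
  Position 4 '(': depth becomes 1
  Position 5 ')': depth becomes 0
  Position 6 '(': depth becomes 1
  Position 7 '(': depth becomes 2
  Position 8 '(': depth becomes 3
  Position 9 ')': depth becomes 2
  Position 10 ')': depth becomes 1
  Position 11 '(': depth becomes 2
  Position 12 ')': depth becomes 1
  Position 13 ')': depth becomes 0
  Position 14 '(': depth becomes 1
  Position 15 ')': depth becomes 0
Maximum depth reached: 3

3


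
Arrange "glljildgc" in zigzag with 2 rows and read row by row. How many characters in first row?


Zigzag "glljildgc" into 2 rows:
Placing characters:
  'g' => row 0
  'l' => row 1
  'l' => row 0
  'j' => row 1
  'i' => row 0
  'l' => row 1
  'd' => row 0
  'g' => row 1
  'c' => row 0
Rows:
  Row 0: "glidc"
  Row 1: "ljlg"
First row length: 5

5


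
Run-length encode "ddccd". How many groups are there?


Input: ddccd
Scanning for consecutive runs:
  Group 1: 'd' x 2 (positions 0-1)
  Group 2: 'c' x 2 (positions 2-3)
  Group 3: 'd' x 1 (positions 4-4)
Total groups: 3

3


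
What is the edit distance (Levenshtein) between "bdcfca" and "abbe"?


Computing edit distance: "bdcfca" -> "abbe"
DP table:
           a    b    b    e
      0    1    2    3    4
  b   1    1    1    2    3
  d   2    2    2    2    3
  c   3    3    3    3    3
  f   4    4    4    4    4
  c   5    5    5    5    5
  a   6    5    6    6    6
Edit distance = dp[6][4] = 6

6


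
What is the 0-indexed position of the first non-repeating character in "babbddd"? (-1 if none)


Input: babbddd
Character frequencies:
  'a': 1
  'b': 3
  'd': 3
Scanning left to right for freq == 1:
  Position 0 ('b'): freq=3, skip
  Position 1 ('a'): unique! => answer = 1

1


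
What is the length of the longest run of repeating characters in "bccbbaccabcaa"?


Input: "bccbbaccabcaa"
Scanning for longest run:
  Position 1 ('c'): new char, reset run to 1
  Position 2 ('c'): continues run of 'c', length=2
  Position 3 ('b'): new char, reset run to 1
  Position 4 ('b'): continues run of 'b', length=2
  Position 5 ('a'): new char, reset run to 1
  Position 6 ('c'): new char, reset run to 1
  Position 7 ('c'): continues run of 'c', length=2
  Position 8 ('a'): new char, reset run to 1
  Position 9 ('b'): new char, reset run to 1
  Position 10 ('c'): new char, reset run to 1
  Position 11 ('a'): new char, reset run to 1
  Position 12 ('a'): continues run of 'a', length=2
Longest run: 'c' with length 2

2


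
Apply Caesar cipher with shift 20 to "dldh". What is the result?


Caesar cipher: shift "dldh" by 20
  'd' (pos 3) + 20 = pos 23 = 'x'
  'l' (pos 11) + 20 = pos 5 = 'f'
  'd' (pos 3) + 20 = pos 23 = 'x'
  'h' (pos 7) + 20 = pos 1 = 'b'
Result: xfxb

xfxb


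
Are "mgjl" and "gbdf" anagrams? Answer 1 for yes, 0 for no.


Strings: "mgjl", "gbdf"
Sorted first:  gjlm
Sorted second: bdfg
Differ at position 0: 'g' vs 'b' => not anagrams

0


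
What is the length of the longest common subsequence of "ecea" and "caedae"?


LCS of "ecea" and "caedae"
DP table:
           c    a    e    d    a    e
      0    0    0    0    0    0    0
  e   0    0    0    1    1    1    1
  c   0    1    1    1    1    1    1
  e   0    1    1    2    2    2    2
  a   0    1    2    2    2    3    3
LCS length = dp[4][6] = 3

3


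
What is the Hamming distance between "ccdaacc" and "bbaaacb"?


Comparing "ccdaacc" and "bbaaacb" position by position:
  Position 0: 'c' vs 'b' => differ
  Position 1: 'c' vs 'b' => differ
  Position 2: 'd' vs 'a' => differ
  Position 3: 'a' vs 'a' => same
  Position 4: 'a' vs 'a' => same
  Position 5: 'c' vs 'c' => same
  Position 6: 'c' vs 'b' => differ
Total differences (Hamming distance): 4

4


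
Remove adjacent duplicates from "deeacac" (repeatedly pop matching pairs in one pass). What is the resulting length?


Input: deeacac
Stack-based adjacent duplicate removal:
  Read 'd': push. Stack: d
  Read 'e': push. Stack: de
  Read 'e': matches stack top 'e' => pop. Stack: d
  Read 'a': push. Stack: da
  Read 'c': push. Stack: dac
  Read 'a': push. Stack: daca
  Read 'c': push. Stack: dacac
Final stack: "dacac" (length 5)

5


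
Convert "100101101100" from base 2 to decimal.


Input: "100101101100" in base 2
Positional expansion:
  Digit '1' (value 1) x 2^11 = 2048
  Digit '0' (value 0) x 2^10 = 0
  Digit '0' (value 0) x 2^9 = 0
  Digit '1' (value 1) x 2^8 = 256
  Digit '0' (value 0) x 2^7 = 0
  Digit '1' (value 1) x 2^6 = 64
  Digit '1' (value 1) x 2^5 = 32
  Digit '0' (value 0) x 2^4 = 0
  Digit '1' (value 1) x 2^3 = 8
  Digit '1' (value 1) x 2^2 = 4
  Digit '0' (value 0) x 2^1 = 0
  Digit '0' (value 0) x 2^0 = 0
Sum = 2412

2412


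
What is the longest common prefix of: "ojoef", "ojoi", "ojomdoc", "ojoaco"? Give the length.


Words: ojoef, ojoi, ojomdoc, ojoaco
  Position 0: all 'o' => match
  Position 1: all 'j' => match
  Position 2: all 'o' => match
  Position 3: ('e', 'i', 'm', 'a') => mismatch, stop
LCP = "ojo" (length 3)

3


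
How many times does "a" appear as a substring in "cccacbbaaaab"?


Searching for "a" in "cccacbbaaaab"
Scanning each position:
  Position 0: "c" => no
  Position 1: "c" => no
  Position 2: "c" => no
  Position 3: "a" => MATCH
  Position 4: "c" => no
  Position 5: "b" => no
  Position 6: "b" => no
  Position 7: "a" => MATCH
  Position 8: "a" => MATCH
  Position 9: "a" => MATCH
  Position 10: "a" => MATCH
  Position 11: "b" => no
Total occurrences: 5

5


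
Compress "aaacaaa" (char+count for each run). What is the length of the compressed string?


Input: aaacaaa
Runs:
  'a' x 3 => "a3"
  'c' x 1 => "c1"
  'a' x 3 => "a3"
Compressed: "a3c1a3"
Compressed length: 6

6


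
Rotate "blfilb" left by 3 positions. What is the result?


Input: "blfilb", rotate left by 3
First 3 characters: "blf"
Remaining characters: "ilb"
Concatenate remaining + first: "ilb" + "blf" = "ilbblf"

ilbblf


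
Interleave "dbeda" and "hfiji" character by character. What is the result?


Interleaving "dbeda" and "hfiji":
  Position 0: 'd' from first, 'h' from second => "dh"
  Position 1: 'b' from first, 'f' from second => "bf"
  Position 2: 'e' from first, 'i' from second => "ei"
  Position 3: 'd' from first, 'j' from second => "dj"
  Position 4: 'a' from first, 'i' from second => "ai"
Result: dhbfeidjai

dhbfeidjai


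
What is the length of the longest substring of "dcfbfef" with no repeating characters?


Input: "dcfbfef"
Sliding window (track last position of each char):
  Position 0 ('d'): window [0,0] length 1 -- new best
  Position 1 ('c'): window [0,1] length 2 -- new best
  Position 2 ('f'): window [0,2] length 3 -- new best
  Position 3 ('b'): window [0,3] length 4 -- new best
  Position 4 ('f'): repeat (last at 2), move window start to 3
  Position 4 ('f'): window [3,4] length 2
  Position 5 ('e'): window [3,5] length 3
  Position 6 ('f'): repeat (last at 4), move window start to 5
  Position 6 ('f'): window [5,6] length 2
Longest substring with no repeats: "dcfb" with length 4

4


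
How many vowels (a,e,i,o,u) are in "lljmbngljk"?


Input: lljmbngljk
Checking each character:
  'l' at position 0: consonant
  'l' at position 1: consonant
  'j' at position 2: consonant
  'm' at position 3: consonant
  'b' at position 4: consonant
  'n' at position 5: consonant
  'g' at position 6: consonant
  'l' at position 7: consonant
  'j' at position 8: consonant
  'k' at position 9: consonant
Total vowels: 0

0


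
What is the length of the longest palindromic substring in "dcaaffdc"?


Input: "dcaaffdc"
Checking substrings for palindromes:
  [2:4] "aa" (len 2) => palindrome
  [4:6] "ff" (len 2) => palindrome
Longest palindromic substring: "aa" with length 2

2


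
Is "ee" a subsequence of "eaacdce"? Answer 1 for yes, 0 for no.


Check if "ee" is a subsequence of "eaacdce"
Greedy scan:
  Position 0 ('e'): matches sub[0] = 'e'
  Position 1 ('a'): no match needed
  Position 2 ('a'): no match needed
  Position 3 ('c'): no match needed
  Position 4 ('d'): no match needed
  Position 5 ('c'): no match needed
  Position 6 ('e'): matches sub[1] = 'e'
All 2 characters matched => is a subsequence

1


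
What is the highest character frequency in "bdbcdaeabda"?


Input: bdbcdaeabda
Character counts:
  'a': 3
  'b': 3
  'c': 1
  'd': 3
  'e': 1
Maximum frequency: 3

3


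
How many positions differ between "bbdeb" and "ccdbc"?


Comparing "bbdeb" and "ccdbc" position by position:
  Position 0: 'b' vs 'c' => DIFFER
  Position 1: 'b' vs 'c' => DIFFER
  Position 2: 'd' vs 'd' => same
  Position 3: 'e' vs 'b' => DIFFER
  Position 4: 'b' vs 'c' => DIFFER
Positions that differ: 4

4


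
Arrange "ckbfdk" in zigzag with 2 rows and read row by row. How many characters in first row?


Zigzag "ckbfdk" into 2 rows:
Placing characters:
  'c' => row 0
  'k' => row 1
  'b' => row 0
  'f' => row 1
  'd' => row 0
  'k' => row 1
Rows:
  Row 0: "cbd"
  Row 1: "kfk"
First row length: 3

3


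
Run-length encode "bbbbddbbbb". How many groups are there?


Input: bbbbddbbbb
Scanning for consecutive runs:
  Group 1: 'b' x 4 (positions 0-3)
  Group 2: 'd' x 2 (positions 4-5)
  Group 3: 'b' x 4 (positions 6-9)
Total groups: 3

3


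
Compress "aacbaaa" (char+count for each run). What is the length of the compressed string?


Input: aacbaaa
Runs:
  'a' x 2 => "a2"
  'c' x 1 => "c1"
  'b' x 1 => "b1"
  'a' x 3 => "a3"
Compressed: "a2c1b1a3"
Compressed length: 8

8


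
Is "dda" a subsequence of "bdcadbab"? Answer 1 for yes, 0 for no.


Check if "dda" is a subsequence of "bdcadbab"
Greedy scan:
  Position 0 ('b'): no match needed
  Position 1 ('d'): matches sub[0] = 'd'
  Position 2 ('c'): no match needed
  Position 3 ('a'): no match needed
  Position 4 ('d'): matches sub[1] = 'd'
  Position 5 ('b'): no match needed
  Position 6 ('a'): matches sub[2] = 'a'
  Position 7 ('b'): no match needed
All 3 characters matched => is a subsequence

1


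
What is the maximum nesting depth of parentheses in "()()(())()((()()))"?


Input: "()()(())()((()()))"
Tracking depth:
  Position 0 '(': depth becomes 1
  Position 1 ')': depth becomes 0
  Position 2 '(': depth becomes 1
  Position 3 ')': depth becomes 0
  Position 4 '(': depth becomes 1
  Position 5 '(': depth becomes 2
  Position 6 ')': depth becomes 1
  Position 7 ')': depth becomes 0
  Position 8 '(': depth becomes 1
  Position 9 ')': depth becomes 0
  Position 10 '(': depth becomes 1
  Position 11 '(': depth becomes 2
  Position 12 '(': depth becomes 3
  Position 13 ')': depth becomes 2
  Position 14 '(': depth becomes 3
  Position 15 ')': depth becomes 2
  Position 16 ')': depth becomes 1
  Position 17 ')': depth becomes 0
Maximum depth reached: 3

3


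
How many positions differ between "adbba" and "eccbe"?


Comparing "adbba" and "eccbe" position by position:
  Position 0: 'a' vs 'e' => DIFFER
  Position 1: 'd' vs 'c' => DIFFER
  Position 2: 'b' vs 'c' => DIFFER
  Position 3: 'b' vs 'b' => same
  Position 4: 'a' vs 'e' => DIFFER
Positions that differ: 4

4


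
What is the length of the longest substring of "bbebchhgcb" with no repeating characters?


Input: "bbebchhgcb"
Sliding window (track last position of each char):
  Position 0 ('b'): window [0,0] length 1 -- new best
  Position 1 ('b'): repeat (last at 0), move window start to 1
  Position 1 ('b'): window [1,1] length 1
  Position 2 ('e'): window [1,2] length 2 -- new best
  Position 3 ('b'): repeat (last at 1), move window start to 2
  Position 3 ('b'): window [2,3] length 2
  Position 4 ('c'): window [2,4] length 3 -- new best
  Position 5 ('h'): window [2,5] length 4 -- new best
  Position 6 ('h'): repeat (last at 5), move window start to 6
  Position 6 ('h'): window [6,6] length 1
  Position 7 ('g'): window [6,7] length 2
  Position 8 ('c'): window [6,8] length 3
  Position 9 ('b'): window [6,9] length 4
Longest substring with no repeats: "ebch" with length 4

4


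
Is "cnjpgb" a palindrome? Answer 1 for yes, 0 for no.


Input: cnjpgb
Reversed: bgpjnc
  Compare pos 0 ('c') with pos 5 ('b'): MISMATCH
  Compare pos 1 ('n') with pos 4 ('g'): MISMATCH
  Compare pos 2 ('j') with pos 3 ('p'): MISMATCH
Result: not a palindrome

0


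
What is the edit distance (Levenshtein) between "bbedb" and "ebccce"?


Computing edit distance: "bbedb" -> "ebccce"
DP table:
           e    b    c    c    c    e
      0    1    2    3    4    5    6
  b   1    1    1    2    3    4    5
  b   2    2    1    2    3    4    5
  e   3    2    2    2    3    4    4
  d   4    3    3    3    3    4    5
  b   5    4    3    4    4    4    5
Edit distance = dp[5][6] = 5

5


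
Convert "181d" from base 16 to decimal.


Input: "181d" in base 16
Positional expansion:
  Digit '1' (value 1) x 16^3 = 4096
  Digit '8' (value 8) x 16^2 = 2048
  Digit '1' (value 1) x 16^1 = 16
  Digit 'd' (value 13) x 16^0 = 13
Sum = 6173

6173


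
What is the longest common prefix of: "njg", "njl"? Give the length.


Words: njg, njl
  Position 0: all 'n' => match
  Position 1: all 'j' => match
  Position 2: ('g', 'l') => mismatch, stop
LCP = "nj" (length 2)

2


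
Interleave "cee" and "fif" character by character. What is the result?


Interleaving "cee" and "fif":
  Position 0: 'c' from first, 'f' from second => "cf"
  Position 1: 'e' from first, 'i' from second => "ei"
  Position 2: 'e' from first, 'f' from second => "ef"
Result: cfeief

cfeief


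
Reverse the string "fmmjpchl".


Input: fmmjpchl
Reading characters right to left:
  Position 7: 'l'
  Position 6: 'h'
  Position 5: 'c'
  Position 4: 'p'
  Position 3: 'j'
  Position 2: 'm'
  Position 1: 'm'
  Position 0: 'f'
Reversed: lhcpjmmf

lhcpjmmf


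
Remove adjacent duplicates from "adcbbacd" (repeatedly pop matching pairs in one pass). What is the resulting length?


Input: adcbbacd
Stack-based adjacent duplicate removal:
  Read 'a': push. Stack: a
  Read 'd': push. Stack: ad
  Read 'c': push. Stack: adc
  Read 'b': push. Stack: adcb
  Read 'b': matches stack top 'b' => pop. Stack: adc
  Read 'a': push. Stack: adca
  Read 'c': push. Stack: adcac
  Read 'd': push. Stack: adcacd
Final stack: "adcacd" (length 6)

6


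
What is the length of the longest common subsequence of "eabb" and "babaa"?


LCS of "eabb" and "babaa"
DP table:
           b    a    b    a    a
      0    0    0    0    0    0
  e   0    0    0    0    0    0
  a   0    0    1    1    1    1
  b   0    1    1    2    2    2
  b   0    1    1    2    2    2
LCS length = dp[4][5] = 2

2


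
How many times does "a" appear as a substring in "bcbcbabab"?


Searching for "a" in "bcbcbabab"
Scanning each position:
  Position 0: "b" => no
  Position 1: "c" => no
  Position 2: "b" => no
  Position 3: "c" => no
  Position 4: "b" => no
  Position 5: "a" => MATCH
  Position 6: "b" => no
  Position 7: "a" => MATCH
  Position 8: "b" => no
Total occurrences: 2

2


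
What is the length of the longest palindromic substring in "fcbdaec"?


Input: "fcbdaec"
Checking substrings for palindromes:
  No multi-char palindromic substrings found
Longest palindromic substring: "f" with length 1

1


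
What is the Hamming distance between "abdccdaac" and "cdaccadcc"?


Comparing "abdccdaac" and "cdaccadcc" position by position:
  Position 0: 'a' vs 'c' => differ
  Position 1: 'b' vs 'd' => differ
  Position 2: 'd' vs 'a' => differ
  Position 3: 'c' vs 'c' => same
  Position 4: 'c' vs 'c' => same
  Position 5: 'd' vs 'a' => differ
  Position 6: 'a' vs 'd' => differ
  Position 7: 'a' vs 'c' => differ
  Position 8: 'c' vs 'c' => same
Total differences (Hamming distance): 6

6


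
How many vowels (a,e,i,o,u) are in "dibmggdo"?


Input: dibmggdo
Checking each character:
  'd' at position 0: consonant
  'i' at position 1: vowel (running total: 1)
  'b' at position 2: consonant
  'm' at position 3: consonant
  'g' at position 4: consonant
  'g' at position 5: consonant
  'd' at position 6: consonant
  'o' at position 7: vowel (running total: 2)
Total vowels: 2

2


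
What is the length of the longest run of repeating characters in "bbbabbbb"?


Input: "bbbabbbb"
Scanning for longest run:
  Position 1 ('b'): continues run of 'b', length=2
  Position 2 ('b'): continues run of 'b', length=3
  Position 3 ('a'): new char, reset run to 1
  Position 4 ('b'): new char, reset run to 1
  Position 5 ('b'): continues run of 'b', length=2
  Position 6 ('b'): continues run of 'b', length=3
  Position 7 ('b'): continues run of 'b', length=4
Longest run: 'b' with length 4

4


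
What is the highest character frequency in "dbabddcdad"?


Input: dbabddcdad
Character counts:
  'a': 2
  'b': 2
  'c': 1
  'd': 5
Maximum frequency: 5

5


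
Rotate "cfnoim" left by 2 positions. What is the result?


Input: "cfnoim", rotate left by 2
First 2 characters: "cf"
Remaining characters: "noim"
Concatenate remaining + first: "noim" + "cf" = "noimcf"

noimcf
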